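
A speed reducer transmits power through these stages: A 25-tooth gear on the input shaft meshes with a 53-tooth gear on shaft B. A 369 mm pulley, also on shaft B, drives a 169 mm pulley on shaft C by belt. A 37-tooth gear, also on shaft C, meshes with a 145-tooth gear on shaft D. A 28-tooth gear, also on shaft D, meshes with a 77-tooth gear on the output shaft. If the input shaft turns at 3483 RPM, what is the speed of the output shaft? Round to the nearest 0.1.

332.9 RPM

gear mesh 53/25 = 2.12 → 3483/2.12 = 1642.9 RPM
belt 169/369 = 0.45799 → 1642.9/0.45799 = 3587.2 RPM
gear mesh 145/37 = 3.9189 → 3587.2/3.9189 = 915.36 RPM
gear mesh 77/28 = 2.75 → 915.36/2.75 = 332.86 RPM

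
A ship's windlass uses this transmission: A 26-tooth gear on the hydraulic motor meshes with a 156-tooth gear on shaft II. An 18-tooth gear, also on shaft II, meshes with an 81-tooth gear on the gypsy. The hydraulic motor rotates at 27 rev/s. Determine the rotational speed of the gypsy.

the hydraulic motor → shaft II (gear mesh, 156/26): 27 ÷ 6 = 4.5 rev/s
shaft II → the gypsy (gear mesh, 81/18): 4.5 ÷ 4.5 = 1 rev/s

1 rev/s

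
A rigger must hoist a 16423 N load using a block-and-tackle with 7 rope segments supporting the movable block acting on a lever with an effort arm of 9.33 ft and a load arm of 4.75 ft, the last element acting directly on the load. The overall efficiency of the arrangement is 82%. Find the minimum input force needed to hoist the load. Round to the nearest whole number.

1457 N

Block-and-tackle MA = number of supporting rope parts = 7.
Lever MA = effort arm / load arm = 9.33/4.75 = 1.9642.
Combined ideal MA = 7 × 1.9642 = 13.749.
Actual MA = 13.749 × 0.82 = 11.275.
Effort = load / actual MA = 16423 / 11.275 = 1456.6 N.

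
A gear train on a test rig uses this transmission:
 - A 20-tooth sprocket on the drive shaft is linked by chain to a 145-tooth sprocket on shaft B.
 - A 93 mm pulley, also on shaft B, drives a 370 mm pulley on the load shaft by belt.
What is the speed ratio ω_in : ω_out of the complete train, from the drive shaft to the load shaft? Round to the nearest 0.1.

28.8

Each stage contributes driven/driver: chain 145/20 = 7.25, belt 370/93 = 3.9785.
Overall: 7.25 × 3.9785 = 28.844.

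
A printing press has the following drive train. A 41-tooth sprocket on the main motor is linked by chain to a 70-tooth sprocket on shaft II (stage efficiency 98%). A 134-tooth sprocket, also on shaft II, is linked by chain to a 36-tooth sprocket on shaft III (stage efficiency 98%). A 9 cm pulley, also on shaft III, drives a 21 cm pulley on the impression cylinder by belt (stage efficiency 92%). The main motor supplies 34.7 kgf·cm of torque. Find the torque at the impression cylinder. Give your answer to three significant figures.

32.8 kgf·cm

chain 70/41 = 1.7073 → τ = 34.7·1.7073·0.98 = 58.059 kgf·cm
chain 36/134 = 0.26866 → τ = 58.059·0.26866·0.98 = 15.286 kgf·cm
belt 21/9 = 2.3333 → τ = 15.286·2.3333·0.92 = 32.814 kgf·cm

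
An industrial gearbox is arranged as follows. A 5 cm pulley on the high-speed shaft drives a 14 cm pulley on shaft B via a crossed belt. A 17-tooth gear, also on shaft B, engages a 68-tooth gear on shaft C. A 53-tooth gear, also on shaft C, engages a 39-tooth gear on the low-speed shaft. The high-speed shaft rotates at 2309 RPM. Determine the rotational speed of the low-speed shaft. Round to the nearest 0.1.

280.2 RPM

Belt: ratio = 14/5 = 2.8, so shaft B turns at 2309 / 2.8 = 824.64 RPM.
Gear mesh: ratio = 68/17 = 4, so shaft C turns at 824.64 / 4 = 206.16 RPM.
Gear mesh: ratio = 39/53 = 0.73585, so the low-speed shaft turns at 206.16 / 0.73585 = 280.17 RPM.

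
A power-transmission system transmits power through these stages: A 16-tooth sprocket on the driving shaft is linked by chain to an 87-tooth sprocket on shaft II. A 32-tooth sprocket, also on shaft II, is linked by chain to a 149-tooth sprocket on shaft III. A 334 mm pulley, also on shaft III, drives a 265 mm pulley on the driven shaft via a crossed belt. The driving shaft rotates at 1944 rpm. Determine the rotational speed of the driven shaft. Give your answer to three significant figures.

Chain: ratio = 87/16 = 5.4375, so shaft II turns at 1944 / 5.4375 = 357.52 rpm.
Chain: ratio = 149/32 = 4.6562, so shaft III turns at 357.52 / 4.6562 = 76.782 rpm.
Belt: ratio = 265/334 = 0.79341, so the driven shaft turns at 76.782 / 0.79341 = 96.775 rpm.

96.8 rpm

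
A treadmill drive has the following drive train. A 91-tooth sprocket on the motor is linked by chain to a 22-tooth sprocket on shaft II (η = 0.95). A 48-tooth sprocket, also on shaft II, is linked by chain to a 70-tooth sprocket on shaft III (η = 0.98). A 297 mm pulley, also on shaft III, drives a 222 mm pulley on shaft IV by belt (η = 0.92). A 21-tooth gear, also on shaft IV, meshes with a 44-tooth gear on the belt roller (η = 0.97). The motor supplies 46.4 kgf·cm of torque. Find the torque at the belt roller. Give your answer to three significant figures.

21.3 kgf·cm

After the chain (22/91): 46.4 × 0.24176 × 0.95 = 10.657 kgf·cm
After the chain (70/48): 10.657 × 1.4583 × 0.98 = 15.23 kgf·cm
After the belt (222/297): 15.23 × 0.74747 × 0.92 = 10.473 kgf·cm
After the gear mesh (44/21): 10.473 × 2.0952 × 0.97 = 21.286 kgf·cm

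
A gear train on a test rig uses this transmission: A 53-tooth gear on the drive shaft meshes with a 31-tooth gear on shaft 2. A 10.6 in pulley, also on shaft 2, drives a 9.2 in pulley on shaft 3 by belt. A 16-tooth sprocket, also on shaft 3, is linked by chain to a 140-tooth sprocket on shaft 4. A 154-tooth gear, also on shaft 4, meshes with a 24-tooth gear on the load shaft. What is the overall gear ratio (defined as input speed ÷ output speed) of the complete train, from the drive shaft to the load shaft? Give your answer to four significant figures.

Each stage contributes driven/driver: gear mesh 31/53 = 0.58491, belt 9.2/10.6 = 0.86792, chain 140/16 = 8.75, gear mesh 24/154 = 0.15584.
Overall: 0.58491 × 0.86792 × 8.75 × 0.15584 = 0.69226.

0.6923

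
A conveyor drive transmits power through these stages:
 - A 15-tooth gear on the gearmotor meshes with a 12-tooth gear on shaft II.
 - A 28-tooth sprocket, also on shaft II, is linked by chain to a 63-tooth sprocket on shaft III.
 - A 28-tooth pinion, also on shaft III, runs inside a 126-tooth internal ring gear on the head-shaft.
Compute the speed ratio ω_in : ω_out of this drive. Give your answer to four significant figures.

Each stage contributes driven/driver: gear mesh 12/15 = 0.8, chain 63/28 = 2.25, internal gear 126/28 = 4.5.
Overall: 0.8 × 2.25 × 4.5 = 8.1.

8.100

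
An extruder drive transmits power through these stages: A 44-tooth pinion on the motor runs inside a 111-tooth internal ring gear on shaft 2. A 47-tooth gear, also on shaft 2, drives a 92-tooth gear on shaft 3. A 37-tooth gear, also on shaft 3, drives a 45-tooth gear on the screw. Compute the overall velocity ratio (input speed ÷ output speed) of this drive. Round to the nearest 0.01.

6.01

Each stage contributes driven/driver: internal gear 111/44 = 2.5227, gear mesh 92/47 = 1.9574, gear mesh 45/37 = 1.2162.
Overall: 2.5227 × 1.9574 × 1.2162 = 6.0058.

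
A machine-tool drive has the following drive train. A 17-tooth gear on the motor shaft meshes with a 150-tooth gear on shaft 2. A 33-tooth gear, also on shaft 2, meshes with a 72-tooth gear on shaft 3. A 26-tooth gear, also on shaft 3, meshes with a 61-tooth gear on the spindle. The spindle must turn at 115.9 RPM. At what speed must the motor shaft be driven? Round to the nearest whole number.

Overall ratio R = 8.8235 × 2.1818 × 2.3462 = 45.167.
Required input speed = output speed × R = 115.9 × 45.167 = 5234.8 RPM.

5235 RPM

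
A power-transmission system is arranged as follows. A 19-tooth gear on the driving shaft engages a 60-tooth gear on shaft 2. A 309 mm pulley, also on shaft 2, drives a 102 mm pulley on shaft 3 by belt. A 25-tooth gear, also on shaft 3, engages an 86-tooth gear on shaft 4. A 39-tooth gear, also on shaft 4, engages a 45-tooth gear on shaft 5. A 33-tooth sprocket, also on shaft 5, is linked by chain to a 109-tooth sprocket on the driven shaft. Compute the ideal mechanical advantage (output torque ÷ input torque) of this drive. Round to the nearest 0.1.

Each stage contributes driven/driver: gear mesh 60/19 = 3.1579, belt 102/309 = 0.3301, gear mesh 86/25 = 3.44, gear mesh 45/39 = 1.1538, chain 109/33 = 3.303.
Overall: 3.1579 × 0.3301 × 3.44 × 1.1538 × 3.303 = 13.667.

13.7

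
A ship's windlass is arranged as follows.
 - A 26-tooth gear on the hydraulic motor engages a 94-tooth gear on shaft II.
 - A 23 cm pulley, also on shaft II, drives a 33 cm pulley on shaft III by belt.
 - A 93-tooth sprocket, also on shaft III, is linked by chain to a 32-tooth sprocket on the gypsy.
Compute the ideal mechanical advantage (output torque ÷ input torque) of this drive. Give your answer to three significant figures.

1.78

Each stage contributes driven/driver: gear mesh 94/26 = 3.6154, belt 33/23 = 1.4348, chain 32/93 = 0.34409.
Overall: 3.6154 × 1.4348 × 0.34409 = 1.7849.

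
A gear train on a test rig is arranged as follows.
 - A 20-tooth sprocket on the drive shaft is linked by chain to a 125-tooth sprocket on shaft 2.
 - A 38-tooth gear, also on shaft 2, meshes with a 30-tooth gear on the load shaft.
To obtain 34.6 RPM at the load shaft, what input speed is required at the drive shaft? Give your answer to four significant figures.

170.7 RPM

Overall ratio R = 6.25 × 0.78947 = 4.9342.
Required input speed = output speed × R = 34.6 × 4.9342 = 170.72 RPM.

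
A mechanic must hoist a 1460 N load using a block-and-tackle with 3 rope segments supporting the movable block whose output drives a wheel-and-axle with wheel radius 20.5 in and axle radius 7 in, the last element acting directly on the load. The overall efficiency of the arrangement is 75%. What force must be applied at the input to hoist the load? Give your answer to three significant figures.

222 N

Block-and-tackle MA = number of supporting rope parts = 3.
Wheel-and-axle MA = R/r = 20.5/7 = 2.9286.
Combined ideal MA = 3 × 2.9286 = 8.7857.
Actual MA = 8.7857 × 0.75 = 6.5893.
Effort = load / actual MA = 1460 / 6.5893 = 221.57 N.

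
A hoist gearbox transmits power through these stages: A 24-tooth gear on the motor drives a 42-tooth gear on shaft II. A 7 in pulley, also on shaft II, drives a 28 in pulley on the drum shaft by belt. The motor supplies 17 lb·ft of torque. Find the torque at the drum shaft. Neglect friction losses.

Gear mesh: ratio = 42/24 = 1.75; torque at shaft II = 17 × 1.75 = 29.75 lb·ft.
Belt: ratio = 28/7 = 4; torque at the drum shaft = 29.75 × 4 = 119 lb·ft.

119 lb·ft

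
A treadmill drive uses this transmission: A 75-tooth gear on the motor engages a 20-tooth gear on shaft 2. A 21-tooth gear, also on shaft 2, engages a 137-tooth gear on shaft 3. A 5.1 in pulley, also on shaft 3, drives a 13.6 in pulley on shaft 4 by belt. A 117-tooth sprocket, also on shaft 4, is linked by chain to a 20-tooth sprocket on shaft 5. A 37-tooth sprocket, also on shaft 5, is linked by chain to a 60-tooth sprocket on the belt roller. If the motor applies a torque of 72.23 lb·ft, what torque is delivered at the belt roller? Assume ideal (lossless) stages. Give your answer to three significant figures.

92.9 lb·ft

Gear mesh: ratio = 20/75 = 0.26667; torque at shaft 2 = 72.23 × 0.26667 = 19.261 lb·ft.
Gear mesh: ratio = 137/21 = 6.5238; torque at shaft 3 = 19.261 × 6.5238 = 125.66 lb·ft.
Belt: ratio = 13.6/5.1 = 2.6667; torque at shaft 4 = 125.66 × 2.6667 = 335.09 lb·ft.
Chain: ratio = 20/117 = 0.17094; torque at shaft 5 = 335.09 × 0.17094 = 57.28 lb·ft.
Chain: ratio = 60/37 = 1.6216; torque at the belt roller = 57.28 × 1.6216 = 92.886 lb·ft.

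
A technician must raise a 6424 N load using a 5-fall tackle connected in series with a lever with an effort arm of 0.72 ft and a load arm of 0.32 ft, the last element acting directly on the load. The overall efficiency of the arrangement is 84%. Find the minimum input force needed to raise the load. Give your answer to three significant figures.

680 N

Block-and-tackle MA = number of supporting rope parts = 5.
Lever MA = effort arm / load arm = 0.72/0.32 = 2.25.
Combined ideal MA = 5 × 2.25 = 11.25.
Actual MA = 11.25 × 0.84 = 9.45.
Effort = load / actual MA = 6424 / 9.45 = 679.79 N.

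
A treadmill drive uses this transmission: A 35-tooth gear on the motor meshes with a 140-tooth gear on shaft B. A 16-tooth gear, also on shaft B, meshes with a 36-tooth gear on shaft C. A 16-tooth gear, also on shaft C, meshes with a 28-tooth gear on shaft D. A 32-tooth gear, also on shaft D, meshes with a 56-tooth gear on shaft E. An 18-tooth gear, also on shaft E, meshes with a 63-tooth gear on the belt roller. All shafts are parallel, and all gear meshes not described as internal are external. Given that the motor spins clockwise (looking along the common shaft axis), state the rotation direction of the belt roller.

the motor → shaft B: external mesh, 1 reversal → CCW.
shaft B → shaft C: external mesh, 1 reversal → CW.
shaft C → shaft D: external mesh, 1 reversal → CCW.
shaft D → shaft E: external mesh, 1 reversal → CW.
shaft E → the belt roller: external mesh, 1 reversal → CCW.
5 reversals in total — an odd number — so the belt roller turns opposite to the motor.

counterclockwise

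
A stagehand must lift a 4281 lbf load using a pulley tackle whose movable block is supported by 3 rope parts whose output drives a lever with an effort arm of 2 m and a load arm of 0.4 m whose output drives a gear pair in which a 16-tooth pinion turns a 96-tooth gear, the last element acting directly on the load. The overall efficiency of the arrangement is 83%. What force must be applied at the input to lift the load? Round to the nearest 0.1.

57.3 lbf

Block-and-tackle MA = number of supporting rope parts = 3.
Lever MA = effort arm / load arm = 2/0.4 = 5.
Gear pair MA = 96/16 = 6.
Combined ideal MA = 3 × 5 × 6 = 90.
Actual MA = 90 × 0.83 = 74.7.
Effort = load / actual MA = 4281 / 74.7 = 57.309 lbf.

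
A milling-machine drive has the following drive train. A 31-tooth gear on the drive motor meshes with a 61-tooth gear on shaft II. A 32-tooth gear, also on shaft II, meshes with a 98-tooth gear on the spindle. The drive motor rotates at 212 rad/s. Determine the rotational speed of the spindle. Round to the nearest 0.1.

35.2 rad/s

gear mesh 61/31 = 1.9677 → 212/1.9677 = 107.74 rad/s
gear mesh 98/32 = 3.0625 → 107.74/3.0625 = 35.18 rad/s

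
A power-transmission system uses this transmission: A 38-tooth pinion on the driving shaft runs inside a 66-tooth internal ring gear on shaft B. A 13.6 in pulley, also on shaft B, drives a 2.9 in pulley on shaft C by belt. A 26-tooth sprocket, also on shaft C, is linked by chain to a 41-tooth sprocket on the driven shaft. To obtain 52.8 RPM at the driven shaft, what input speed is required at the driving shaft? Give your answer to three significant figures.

Overall ratio R = 1.7368 × 0.21324 × 1.5769 = 0.58402.
Required input speed = output speed × R = 52.8 × 0.58402 = 30.836 RPM.

30.8 RPM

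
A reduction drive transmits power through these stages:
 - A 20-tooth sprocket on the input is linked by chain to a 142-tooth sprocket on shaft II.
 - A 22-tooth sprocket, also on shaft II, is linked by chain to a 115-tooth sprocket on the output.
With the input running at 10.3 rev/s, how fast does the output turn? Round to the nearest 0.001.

0.278 rev/s

the input → shaft II (chain, 142/20): 10.3 ÷ 7.1 = 1.4507 rev/s
shaft II → the output (chain, 115/22): 1.4507 ÷ 5.2273 = 0.27753 rev/s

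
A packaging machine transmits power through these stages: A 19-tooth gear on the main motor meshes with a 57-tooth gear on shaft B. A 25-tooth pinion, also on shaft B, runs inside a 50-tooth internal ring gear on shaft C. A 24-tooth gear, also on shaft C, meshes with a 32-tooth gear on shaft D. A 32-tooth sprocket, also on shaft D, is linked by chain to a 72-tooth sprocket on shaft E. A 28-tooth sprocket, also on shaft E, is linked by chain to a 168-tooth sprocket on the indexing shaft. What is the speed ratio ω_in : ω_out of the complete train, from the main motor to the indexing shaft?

108

Each stage contributes driven/driver: gear mesh 57/19 = 3, internal gear 50/25 = 2, gear mesh 32/24 = 1.3333, chain 72/32 = 2.25, chain 168/28 = 6.
Overall: 3 × 2 × 1.3333 × 2.25 × 6 = 108.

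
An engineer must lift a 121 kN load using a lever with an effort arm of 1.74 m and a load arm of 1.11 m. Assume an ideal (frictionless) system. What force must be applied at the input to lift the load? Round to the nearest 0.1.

77.2 kN

Lever MA = effort arm / load arm = 1.74/1.11 = 1.5676.
Effort = load / MA = 121 / 1.5676 = 77.19 kN.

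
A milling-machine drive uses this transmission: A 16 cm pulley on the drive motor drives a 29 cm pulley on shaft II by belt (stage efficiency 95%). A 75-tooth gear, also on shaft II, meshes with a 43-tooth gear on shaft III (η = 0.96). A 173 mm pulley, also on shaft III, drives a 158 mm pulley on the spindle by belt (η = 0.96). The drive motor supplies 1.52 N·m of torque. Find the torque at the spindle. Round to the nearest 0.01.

Belt: ratio = 29/16 = 1.8125; torque at shaft II = 1.52 × 1.8125 × 0.95 = 2.6172 N·m.
Gear mesh: ratio = 43/75 = 0.57333; torque at shaft III = 2.6172 × 0.57333 × 0.96 = 1.4405 N·m.
Belt: ratio = 158/173 = 0.91329; torque at the spindle = 1.4405 × 0.91329 × 0.96 = 1.263 N·m.

1.26 N·m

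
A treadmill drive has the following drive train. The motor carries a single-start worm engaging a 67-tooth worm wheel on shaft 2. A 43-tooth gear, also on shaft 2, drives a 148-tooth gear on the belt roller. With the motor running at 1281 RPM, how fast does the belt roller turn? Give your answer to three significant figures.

5.55 RPM

Worm: ratio = 67/1 = 67, so shaft 2 turns at 1281 / 67 = 19.119 RPM.
Gear mesh: ratio = 148/43 = 3.4419, so the belt roller turns at 19.119 / 3.4419 = 5.555 RPM.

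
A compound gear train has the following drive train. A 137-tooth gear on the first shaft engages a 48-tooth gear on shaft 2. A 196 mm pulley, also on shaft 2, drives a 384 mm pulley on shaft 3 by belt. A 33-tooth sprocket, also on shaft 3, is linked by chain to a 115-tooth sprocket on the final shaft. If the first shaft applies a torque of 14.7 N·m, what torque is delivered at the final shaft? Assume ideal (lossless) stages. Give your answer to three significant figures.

35.2 N·m

After the gear mesh (48/137): 14.7 × 0.35036 = 5.1504 N·m
After the belt (384/196): 5.1504 × 1.9592 = 10.091 N·m
After the chain (115/33): 10.091 × 3.4848 = 35.164 N·m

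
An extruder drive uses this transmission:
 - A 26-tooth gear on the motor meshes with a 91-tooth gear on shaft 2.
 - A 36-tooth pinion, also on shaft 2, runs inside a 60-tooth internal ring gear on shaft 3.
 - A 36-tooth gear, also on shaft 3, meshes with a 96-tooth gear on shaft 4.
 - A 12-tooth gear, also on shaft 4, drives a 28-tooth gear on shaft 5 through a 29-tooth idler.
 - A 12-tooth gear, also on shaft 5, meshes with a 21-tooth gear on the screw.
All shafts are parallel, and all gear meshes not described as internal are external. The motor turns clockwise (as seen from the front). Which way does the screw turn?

counterclockwise

the motor → shaft 2: external mesh, 1 reversal → CCW.
shaft 2 → shaft 3: internal mesh, same direction → CCW.
shaft 3 → shaft 4: external mesh, 1 reversal → CW.
shaft 4 → shaft 5: driver → idler → driven is 2 external meshes, 2 reversals → CW.
shaft 5 → the screw: external mesh, 1 reversal → CCW.
5 reversals in total — an odd number — so the screw turns opposite to the motor.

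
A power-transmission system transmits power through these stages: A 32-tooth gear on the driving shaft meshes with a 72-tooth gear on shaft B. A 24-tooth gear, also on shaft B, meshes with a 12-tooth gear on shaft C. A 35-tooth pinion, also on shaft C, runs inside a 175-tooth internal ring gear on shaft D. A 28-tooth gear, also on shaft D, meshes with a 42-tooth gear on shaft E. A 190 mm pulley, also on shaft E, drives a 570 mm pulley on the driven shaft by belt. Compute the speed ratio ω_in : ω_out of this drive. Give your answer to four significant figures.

Each stage contributes driven/driver: gear mesh 72/32 = 2.25, gear mesh 12/24 = 0.5, internal gear 175/35 = 5, gear mesh 42/28 = 1.5, belt 570/190 = 3.
Overall: 2.25 × 0.5 × 5 × 1.5 × 3 = 25.312.

25.31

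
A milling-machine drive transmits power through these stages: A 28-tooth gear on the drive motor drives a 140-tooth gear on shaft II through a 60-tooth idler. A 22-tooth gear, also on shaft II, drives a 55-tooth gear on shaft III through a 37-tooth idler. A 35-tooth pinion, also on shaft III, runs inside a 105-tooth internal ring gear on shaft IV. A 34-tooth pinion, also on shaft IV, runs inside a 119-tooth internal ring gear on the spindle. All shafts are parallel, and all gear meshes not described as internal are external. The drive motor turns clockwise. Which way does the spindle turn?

the drive motor → shaft II: driver → idler → driven is 2 external meshes, 2 reversals → CW.
shaft II → shaft III: driver → idler → driven is 2 external meshes, 2 reversals → CW.
shaft III → shaft IV: internal mesh, same direction → CW.
shaft IV → the spindle: internal mesh, same direction → CW.
4 reversals in total — an even number — so the spindle turns the same way as the drive motor.

clockwise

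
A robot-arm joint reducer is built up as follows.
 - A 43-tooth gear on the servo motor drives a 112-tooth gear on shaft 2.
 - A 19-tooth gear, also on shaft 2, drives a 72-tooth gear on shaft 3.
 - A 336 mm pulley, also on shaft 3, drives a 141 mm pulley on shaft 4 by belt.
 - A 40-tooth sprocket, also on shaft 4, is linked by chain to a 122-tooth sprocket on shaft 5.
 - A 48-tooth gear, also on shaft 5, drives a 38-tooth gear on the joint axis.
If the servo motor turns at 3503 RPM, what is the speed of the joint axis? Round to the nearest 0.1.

Gear mesh: ratio = 112/43 = 2.6047, so shaft 2 turns at 3503 / 2.6047 = 1344.9 RPM.
Gear mesh: ratio = 72/19 = 3.7895, so shaft 3 turns at 1344.9 / 3.7895 = 354.9 RPM.
Belt: ratio = 141/336 = 0.41964, so shaft 4 turns at 354.9 / 0.41964 = 845.73 RPM.
Chain: ratio = 122/40 = 3.05, so shaft 5 turns at 845.73 / 3.05 = 277.29 RPM.
Gear mesh: ratio = 38/48 = 0.79167, so the joint axis turns at 277.29 / 0.79167 = 350.26 RPM.

350.3 RPM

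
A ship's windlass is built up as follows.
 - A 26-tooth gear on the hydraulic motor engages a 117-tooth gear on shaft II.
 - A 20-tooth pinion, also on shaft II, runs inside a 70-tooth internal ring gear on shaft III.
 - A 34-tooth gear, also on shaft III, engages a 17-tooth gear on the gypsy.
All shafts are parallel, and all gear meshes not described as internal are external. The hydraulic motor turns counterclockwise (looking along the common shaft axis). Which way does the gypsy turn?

the hydraulic motor → shaft II: external mesh, 1 reversal → CW.
shaft II → shaft III: internal mesh, same direction → CW.
shaft III → the gypsy: external mesh, 1 reversal → CCW.
2 reversals in total — an even number — so the gypsy turns the same way as the hydraulic motor.

counterclockwise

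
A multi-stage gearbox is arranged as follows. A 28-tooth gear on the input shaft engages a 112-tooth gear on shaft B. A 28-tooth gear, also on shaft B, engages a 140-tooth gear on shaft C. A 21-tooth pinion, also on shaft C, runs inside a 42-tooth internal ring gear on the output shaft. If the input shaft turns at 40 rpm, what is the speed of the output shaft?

1 rpm

gear mesh 112/28 = 4 → 40/4 = 10 rpm
gear mesh 140/28 = 5 → 10/5 = 2 rpm
internal gear 42/21 = 2 → 2/2 = 1 rpm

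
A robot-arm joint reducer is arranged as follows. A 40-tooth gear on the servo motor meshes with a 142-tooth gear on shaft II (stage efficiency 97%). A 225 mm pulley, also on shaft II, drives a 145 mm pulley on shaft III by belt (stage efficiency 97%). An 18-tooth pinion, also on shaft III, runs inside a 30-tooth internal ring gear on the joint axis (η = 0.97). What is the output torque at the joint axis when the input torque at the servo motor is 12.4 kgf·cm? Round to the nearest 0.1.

43.2 kgf·cm

Gear mesh: ratio = 142/40 = 3.55; torque at shaft II = 12.4 × 3.55 × 0.97 = 42.699 kgf·cm.
Belt: ratio = 145/225 = 0.64444; torque at shaft III = 42.699 × 0.64444 × 0.97 = 26.692 kgf·cm.
Internal gear: ratio = 30/18 = 1.6667; torque at the joint axis = 26.692 × 1.6667 × 0.97 = 43.152 kgf·cm.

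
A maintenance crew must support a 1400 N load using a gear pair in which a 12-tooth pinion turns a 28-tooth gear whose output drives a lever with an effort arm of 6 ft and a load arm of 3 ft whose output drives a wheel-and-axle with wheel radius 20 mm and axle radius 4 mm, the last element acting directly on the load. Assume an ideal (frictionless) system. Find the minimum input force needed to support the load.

Gear pair MA = 28/12 = 2.3333.
Lever MA = effort arm / load arm = 6/3 = 2.
Wheel-and-axle MA = R/r = 20/4 = 5.
Combined ideal MA = 2.3333 × 2 × 5 = 23.333.
Effort = load / MA = 1400 / 23.333 = 60 N.

60 N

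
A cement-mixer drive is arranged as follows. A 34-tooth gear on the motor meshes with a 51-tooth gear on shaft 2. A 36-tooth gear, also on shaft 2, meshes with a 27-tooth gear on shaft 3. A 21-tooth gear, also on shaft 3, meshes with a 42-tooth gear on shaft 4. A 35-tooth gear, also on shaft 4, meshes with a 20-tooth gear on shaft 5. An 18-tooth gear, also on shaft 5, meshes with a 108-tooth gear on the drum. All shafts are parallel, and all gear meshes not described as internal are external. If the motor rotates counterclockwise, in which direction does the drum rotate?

clockwise

the motor → shaft 2: external mesh, 1 reversal → CW.
shaft 2 → shaft 3: external mesh, 1 reversal → CCW.
shaft 3 → shaft 4: external mesh, 1 reversal → CW.
shaft 4 → shaft 5: external mesh, 1 reversal → CCW.
shaft 5 → the drum: external mesh, 1 reversal → CW.
5 reversals in total — an odd number — so the drum turns opposite to the motor.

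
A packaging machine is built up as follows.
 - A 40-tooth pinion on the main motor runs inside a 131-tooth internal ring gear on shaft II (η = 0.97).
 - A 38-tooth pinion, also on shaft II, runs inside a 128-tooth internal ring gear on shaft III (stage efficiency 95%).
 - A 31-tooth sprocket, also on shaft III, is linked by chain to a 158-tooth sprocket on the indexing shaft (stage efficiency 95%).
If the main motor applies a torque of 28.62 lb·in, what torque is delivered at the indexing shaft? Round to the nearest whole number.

1409 lb·in

internal gear 131/40 = 3.275 → τ = 28.62·3.275·0.97 = 90.919 lb·in
internal gear 128/38 = 3.3684 → τ = 90.919·3.3684·0.95 = 290.94 lb·in
chain 158/31 = 5.0968 → τ = 290.94·5.0968·0.95 = 1408.7 lb·in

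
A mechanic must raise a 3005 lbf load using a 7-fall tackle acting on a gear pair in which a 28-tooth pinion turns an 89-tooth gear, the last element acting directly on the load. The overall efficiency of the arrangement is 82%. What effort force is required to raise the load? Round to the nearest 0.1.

Block-and-tackle MA = number of supporting rope parts = 7.
Gear pair MA = 89/28 = 3.1786.
Combined ideal MA = 7 × 3.1786 = 22.25.
Actual MA = 22.25 × 0.82 = 18.245.
Effort = load / actual MA = 3005 / 18.245 = 164.7 lbf.

164.7 lbf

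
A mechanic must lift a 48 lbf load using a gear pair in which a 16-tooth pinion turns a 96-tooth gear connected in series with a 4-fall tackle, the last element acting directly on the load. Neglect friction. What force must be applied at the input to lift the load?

2 lbf

Gear pair MA = 96/16 = 6.
Block-and-tackle MA = number of supporting rope parts = 4.
Combined ideal MA = 6 × 4 = 24.
Effort = load / MA = 48 / 24 = 2 lbf.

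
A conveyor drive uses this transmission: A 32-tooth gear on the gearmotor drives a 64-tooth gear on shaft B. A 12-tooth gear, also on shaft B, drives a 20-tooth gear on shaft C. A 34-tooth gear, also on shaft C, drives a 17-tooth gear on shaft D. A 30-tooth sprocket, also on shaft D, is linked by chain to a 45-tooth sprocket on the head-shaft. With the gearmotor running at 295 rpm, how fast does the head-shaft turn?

gear mesh 64/32 = 2 → 295/2 = 147.5 rpm
gear mesh 20/12 = 1.6667 → 147.5/1.6667 = 88.5 rpm
gear mesh 17/34 = 0.5 → 88.5/0.5 = 177 rpm
chain 45/30 = 1.5 → 177/1.5 = 118 rpm

118 rpm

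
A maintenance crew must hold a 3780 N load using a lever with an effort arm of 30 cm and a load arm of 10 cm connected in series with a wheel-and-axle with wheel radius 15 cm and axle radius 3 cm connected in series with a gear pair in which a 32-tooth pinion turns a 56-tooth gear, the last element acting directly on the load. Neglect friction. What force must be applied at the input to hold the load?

144 N

Lever MA = effort arm / load arm = 30/10 = 3.
Wheel-and-axle MA = R/r = 15/3 = 5.
Gear pair MA = 56/32 = 1.75.
Combined ideal MA = 3 × 5 × 1.75 = 26.25.
Effort = load / MA = 3780 / 26.25 = 144 N.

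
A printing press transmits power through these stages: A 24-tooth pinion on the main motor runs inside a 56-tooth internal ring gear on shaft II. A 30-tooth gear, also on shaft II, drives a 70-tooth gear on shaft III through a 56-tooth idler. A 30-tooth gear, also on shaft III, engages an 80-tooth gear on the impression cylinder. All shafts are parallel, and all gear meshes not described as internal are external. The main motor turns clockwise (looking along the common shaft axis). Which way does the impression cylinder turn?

the main motor → shaft II: internal mesh, same direction → CW.
shaft II → shaft III: driver → idler → driven is 2 external meshes, 2 reversals → CW.
shaft III → the impression cylinder: external mesh, 1 reversal → CCW.
3 reversals in total — an odd number — so the impression cylinder turns opposite to the main motor.

counterclockwise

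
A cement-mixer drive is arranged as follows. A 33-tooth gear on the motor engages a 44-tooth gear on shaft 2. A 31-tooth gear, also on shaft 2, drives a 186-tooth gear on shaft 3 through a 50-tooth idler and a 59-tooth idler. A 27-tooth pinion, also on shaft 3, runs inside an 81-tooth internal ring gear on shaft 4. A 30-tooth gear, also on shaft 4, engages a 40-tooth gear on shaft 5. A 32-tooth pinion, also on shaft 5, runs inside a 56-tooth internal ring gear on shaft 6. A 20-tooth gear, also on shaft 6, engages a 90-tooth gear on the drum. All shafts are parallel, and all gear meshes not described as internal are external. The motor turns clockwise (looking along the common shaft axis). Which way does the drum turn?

the motor → shaft 2: external mesh, 1 reversal → CCW.
shaft 2 → shaft 3: driver → idler → idler → driven is 3 external meshes, 3 reversals → CW.
shaft 3 → shaft 4: internal mesh, same direction → CW.
shaft 4 → shaft 5: external mesh, 1 reversal → CCW.
shaft 5 → shaft 6: internal mesh, same direction → CCW.
shaft 6 → the drum: external mesh, 1 reversal → CW.
6 reversals in total — an even number — so the drum turns the same way as the motor.

clockwise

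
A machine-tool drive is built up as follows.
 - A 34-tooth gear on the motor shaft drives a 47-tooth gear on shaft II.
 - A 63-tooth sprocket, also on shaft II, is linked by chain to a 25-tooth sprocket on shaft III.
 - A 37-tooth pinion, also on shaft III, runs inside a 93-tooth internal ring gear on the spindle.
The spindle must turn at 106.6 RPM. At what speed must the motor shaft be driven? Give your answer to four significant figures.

147.0 RPM

Overall ratio R = 1.3824 × 0.39683 × 2.5135 = 1.3788.
Required input speed = output speed × R = 106.6 × 1.3788 = 146.98 RPM.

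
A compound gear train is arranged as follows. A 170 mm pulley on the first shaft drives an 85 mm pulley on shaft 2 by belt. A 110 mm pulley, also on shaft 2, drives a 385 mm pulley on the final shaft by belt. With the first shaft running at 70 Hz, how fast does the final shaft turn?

Belt: ratio = 85/170 = 0.5, so shaft 2 turns at 70 / 0.5 = 140 Hz.
Belt: ratio = 385/110 = 3.5, so the final shaft turns at 140 / 3.5 = 40 Hz.

40 Hz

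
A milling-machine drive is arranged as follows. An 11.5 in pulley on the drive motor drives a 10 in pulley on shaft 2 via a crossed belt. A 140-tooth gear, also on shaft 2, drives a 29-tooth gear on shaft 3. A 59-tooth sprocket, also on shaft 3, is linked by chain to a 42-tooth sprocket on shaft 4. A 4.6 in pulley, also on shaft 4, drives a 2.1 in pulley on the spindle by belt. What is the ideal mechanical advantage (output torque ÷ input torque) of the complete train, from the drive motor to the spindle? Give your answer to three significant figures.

Each stage contributes driven/driver: belt 10/11.5 = 0.86957, gear mesh 29/140 = 0.20714, chain 42/59 = 0.71186, belt 2.1/4.6 = 0.45652.
Overall: 0.86957 × 0.20714 × 0.71186 × 0.45652 = 0.058537.

0.0585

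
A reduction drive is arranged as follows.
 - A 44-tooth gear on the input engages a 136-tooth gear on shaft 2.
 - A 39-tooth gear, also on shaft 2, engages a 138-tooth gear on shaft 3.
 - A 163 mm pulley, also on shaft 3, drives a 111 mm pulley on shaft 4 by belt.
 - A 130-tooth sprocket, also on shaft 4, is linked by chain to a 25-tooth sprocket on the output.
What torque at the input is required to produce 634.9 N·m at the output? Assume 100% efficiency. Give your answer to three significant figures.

Overall ratio R = 3.0909 × 3.5385 × 0.68098 × 0.19231 = 1.4323.
Input torque = output torque / R = 634.9 / 1.4323 = 443.27 N·m.

443 N·m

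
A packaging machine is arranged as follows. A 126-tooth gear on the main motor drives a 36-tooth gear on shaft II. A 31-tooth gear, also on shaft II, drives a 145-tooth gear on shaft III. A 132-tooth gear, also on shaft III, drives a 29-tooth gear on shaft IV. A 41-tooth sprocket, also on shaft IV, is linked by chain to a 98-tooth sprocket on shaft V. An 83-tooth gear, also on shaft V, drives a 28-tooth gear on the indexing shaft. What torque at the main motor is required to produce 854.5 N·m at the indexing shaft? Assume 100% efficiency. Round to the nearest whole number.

3609 N·m

Overall ratio R = 0.28571 × 4.6774 × 0.2197 × 2.3902 × 0.33735 = 0.23675.
Input torque = output torque / R = 854.5 / 0.23675 = 3609.3 N·m.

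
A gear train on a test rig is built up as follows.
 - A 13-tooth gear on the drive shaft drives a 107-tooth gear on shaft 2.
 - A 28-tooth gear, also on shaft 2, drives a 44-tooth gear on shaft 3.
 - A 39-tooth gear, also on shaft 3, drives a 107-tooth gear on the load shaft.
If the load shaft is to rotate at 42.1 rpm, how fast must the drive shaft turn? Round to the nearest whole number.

Overall ratio R = 8.2308 × 1.5714 × 2.7436 = 35.486.
Required input speed = output speed × R = 42.1 × 35.486 = 1494 rpm.

1494 rpm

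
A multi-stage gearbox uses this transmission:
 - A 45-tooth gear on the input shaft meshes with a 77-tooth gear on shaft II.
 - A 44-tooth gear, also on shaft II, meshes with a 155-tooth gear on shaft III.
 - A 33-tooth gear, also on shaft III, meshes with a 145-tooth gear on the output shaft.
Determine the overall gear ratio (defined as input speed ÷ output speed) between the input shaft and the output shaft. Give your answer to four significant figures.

26.49

Each stage contributes driven/driver: gear mesh 77/45 = 1.7111, gear mesh 155/44 = 3.5227, gear mesh 145/33 = 4.3939.
Overall: 1.7111 × 3.5227 × 4.3939 = 26.486.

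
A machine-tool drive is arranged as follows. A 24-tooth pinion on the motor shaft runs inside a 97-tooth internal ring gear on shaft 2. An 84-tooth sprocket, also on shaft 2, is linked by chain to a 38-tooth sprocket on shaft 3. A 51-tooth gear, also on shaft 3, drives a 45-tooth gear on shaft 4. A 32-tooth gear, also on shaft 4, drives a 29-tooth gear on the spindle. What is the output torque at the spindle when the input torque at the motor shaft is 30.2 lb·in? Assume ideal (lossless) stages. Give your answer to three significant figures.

44.2 lb·in

Internal gear: ratio = 97/24 = 4.0417; torque at shaft 2 = 30.2 × 4.0417 = 122.06 lb·in.
Chain: ratio = 38/84 = 0.45238; torque at shaft 3 = 122.06 × 0.45238 = 55.217 lb·in.
Gear mesh: ratio = 45/51 = 0.88235; torque at shaft 4 = 55.217 × 0.88235 = 48.721 lb·in.
Gear mesh: ratio = 29/32 = 0.90625; torque at the spindle = 48.721 × 0.90625 = 44.153 lb·in.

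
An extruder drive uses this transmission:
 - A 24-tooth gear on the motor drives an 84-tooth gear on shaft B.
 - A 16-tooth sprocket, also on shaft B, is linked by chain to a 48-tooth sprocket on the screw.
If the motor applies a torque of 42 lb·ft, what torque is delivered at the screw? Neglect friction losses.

After the gear mesh (84/24): 42 × 3.5 = 147 lb·ft
After the chain (48/16): 147 × 3 = 441 lb·ft

441 lb·ft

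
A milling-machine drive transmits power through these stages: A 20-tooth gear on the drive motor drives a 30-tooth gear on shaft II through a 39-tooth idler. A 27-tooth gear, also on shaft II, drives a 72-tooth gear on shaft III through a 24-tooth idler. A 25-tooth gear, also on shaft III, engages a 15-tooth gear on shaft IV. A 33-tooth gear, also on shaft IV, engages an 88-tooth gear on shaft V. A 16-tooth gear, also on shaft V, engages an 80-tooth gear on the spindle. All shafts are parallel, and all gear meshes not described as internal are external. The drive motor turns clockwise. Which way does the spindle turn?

anticlockwise

the drive motor → shaft II: driver → idler → driven is 2 external meshes, 2 reversals → CW.
shaft II → shaft III: driver → idler → driven is 2 external meshes, 2 reversals → CW.
shaft III → shaft IV: external mesh, 1 reversal → CCW.
shaft IV → shaft V: external mesh, 1 reversal → CW.
shaft V → the spindle: external mesh, 1 reversal → CCW.
7 reversals in total — an odd number — so the spindle turns opposite to the drive motor.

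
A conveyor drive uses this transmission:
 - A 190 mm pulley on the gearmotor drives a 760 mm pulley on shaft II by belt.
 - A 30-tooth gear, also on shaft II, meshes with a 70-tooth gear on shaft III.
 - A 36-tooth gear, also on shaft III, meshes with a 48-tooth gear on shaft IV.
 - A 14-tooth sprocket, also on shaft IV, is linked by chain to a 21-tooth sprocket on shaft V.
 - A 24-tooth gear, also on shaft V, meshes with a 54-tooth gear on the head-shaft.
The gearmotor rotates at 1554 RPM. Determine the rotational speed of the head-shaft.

37 RPM

belt 760/190 = 4 → 1554/4 = 388.5 RPM
gear mesh 70/30 = 2.3333 → 388.5/2.3333 = 166.5 RPM
gear mesh 48/36 = 1.3333 → 166.5/1.3333 = 124.88 RPM
chain 21/14 = 1.5 → 124.88/1.5 = 83.25 RPM
gear mesh 54/24 = 2.25 → 83.25/2.25 = 37 RPM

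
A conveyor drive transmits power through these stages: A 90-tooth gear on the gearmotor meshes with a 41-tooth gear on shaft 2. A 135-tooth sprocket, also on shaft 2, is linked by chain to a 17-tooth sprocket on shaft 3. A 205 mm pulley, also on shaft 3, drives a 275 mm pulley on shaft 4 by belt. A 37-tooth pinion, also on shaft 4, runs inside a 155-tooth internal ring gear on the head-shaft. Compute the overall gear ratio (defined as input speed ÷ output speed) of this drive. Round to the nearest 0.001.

0.322

Each stage contributes driven/driver: gear mesh 41/90 = 0.45556, chain 17/135 = 0.12593, belt 275/205 = 1.3415, internal gear 155/37 = 4.1892.
Overall: 0.45556 × 0.12593 × 1.3415 × 4.1892 = 0.32238.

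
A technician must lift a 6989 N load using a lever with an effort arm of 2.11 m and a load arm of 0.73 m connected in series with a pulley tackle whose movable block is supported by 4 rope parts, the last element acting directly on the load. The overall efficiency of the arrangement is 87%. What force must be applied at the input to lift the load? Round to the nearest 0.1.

694.8 N

Lever MA = effort arm / load arm = 2.11/0.73 = 2.8904.
Block-and-tackle MA = number of supporting rope parts = 4.
Combined ideal MA = 2.8904 × 4 = 11.562.
Actual MA = 11.562 × 0.87 = 10.059.
Effort = load / actual MA = 6989 / 10.059 = 694.83 N.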